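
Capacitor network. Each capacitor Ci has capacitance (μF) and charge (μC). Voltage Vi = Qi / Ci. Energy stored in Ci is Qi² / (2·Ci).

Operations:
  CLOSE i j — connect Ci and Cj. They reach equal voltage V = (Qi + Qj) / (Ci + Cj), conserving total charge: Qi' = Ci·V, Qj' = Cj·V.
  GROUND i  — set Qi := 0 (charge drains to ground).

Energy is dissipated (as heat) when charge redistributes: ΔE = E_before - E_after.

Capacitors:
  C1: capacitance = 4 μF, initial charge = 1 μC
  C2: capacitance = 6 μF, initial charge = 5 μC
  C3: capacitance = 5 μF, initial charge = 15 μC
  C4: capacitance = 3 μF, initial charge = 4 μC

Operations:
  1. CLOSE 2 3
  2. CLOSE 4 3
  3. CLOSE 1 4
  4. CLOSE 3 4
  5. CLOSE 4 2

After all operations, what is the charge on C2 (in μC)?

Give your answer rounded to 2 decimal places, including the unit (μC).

Answer: 9.95 μC

Derivation:
Initial: C1(4μF, Q=1μC, V=0.25V), C2(6μF, Q=5μC, V=0.83V), C3(5μF, Q=15μC, V=3.00V), C4(3μF, Q=4μC, V=1.33V)
Op 1: CLOSE 2-3: Q_total=20.00, C_total=11.00, V=1.82; Q2=10.91, Q3=9.09; dissipated=6.402
Op 2: CLOSE 4-3: Q_total=13.09, C_total=8.00, V=1.64; Q4=4.91, Q3=8.18; dissipated=0.220
Op 3: CLOSE 1-4: Q_total=5.91, C_total=7.00, V=0.84; Q1=3.38, Q4=2.53; dissipated=1.647
Op 4: CLOSE 3-4: Q_total=10.71, C_total=8.00, V=1.34; Q3=6.70, Q4=4.02; dissipated=0.588
Op 5: CLOSE 4-2: Q_total=14.93, C_total=9.00, V=1.66; Q4=4.98, Q2=9.95; dissipated=0.229
Final charges: Q1=3.38, Q2=9.95, Q3=6.70, Q4=4.98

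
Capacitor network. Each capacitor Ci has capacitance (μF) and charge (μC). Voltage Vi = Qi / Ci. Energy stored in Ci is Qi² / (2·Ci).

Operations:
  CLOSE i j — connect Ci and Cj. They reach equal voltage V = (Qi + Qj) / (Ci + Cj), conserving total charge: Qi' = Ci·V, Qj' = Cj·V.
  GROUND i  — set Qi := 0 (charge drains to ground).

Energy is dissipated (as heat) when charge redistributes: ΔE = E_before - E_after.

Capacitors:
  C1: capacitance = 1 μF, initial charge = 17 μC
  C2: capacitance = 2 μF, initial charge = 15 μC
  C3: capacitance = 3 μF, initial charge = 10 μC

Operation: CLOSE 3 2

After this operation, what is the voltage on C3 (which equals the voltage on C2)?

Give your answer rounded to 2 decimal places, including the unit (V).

Answer: 5.00 V

Derivation:
Initial: C1(1μF, Q=17μC, V=17.00V), C2(2μF, Q=15μC, V=7.50V), C3(3μF, Q=10μC, V=3.33V)
Op 1: CLOSE 3-2: Q_total=25.00, C_total=5.00, V=5.00; Q3=15.00, Q2=10.00; dissipated=10.417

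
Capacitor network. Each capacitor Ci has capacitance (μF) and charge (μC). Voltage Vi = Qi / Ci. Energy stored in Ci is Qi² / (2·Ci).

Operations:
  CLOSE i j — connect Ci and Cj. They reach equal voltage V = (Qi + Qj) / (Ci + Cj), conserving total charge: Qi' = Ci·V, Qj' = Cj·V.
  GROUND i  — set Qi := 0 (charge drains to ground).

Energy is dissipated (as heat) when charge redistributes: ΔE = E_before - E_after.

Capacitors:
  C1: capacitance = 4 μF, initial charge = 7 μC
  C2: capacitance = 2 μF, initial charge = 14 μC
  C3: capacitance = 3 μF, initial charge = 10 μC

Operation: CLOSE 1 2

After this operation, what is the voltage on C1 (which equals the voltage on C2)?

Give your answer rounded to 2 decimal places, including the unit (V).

Answer: 3.50 V

Derivation:
Initial: C1(4μF, Q=7μC, V=1.75V), C2(2μF, Q=14μC, V=7.00V), C3(3μF, Q=10μC, V=3.33V)
Op 1: CLOSE 1-2: Q_total=21.00, C_total=6.00, V=3.50; Q1=14.00, Q2=7.00; dissipated=18.375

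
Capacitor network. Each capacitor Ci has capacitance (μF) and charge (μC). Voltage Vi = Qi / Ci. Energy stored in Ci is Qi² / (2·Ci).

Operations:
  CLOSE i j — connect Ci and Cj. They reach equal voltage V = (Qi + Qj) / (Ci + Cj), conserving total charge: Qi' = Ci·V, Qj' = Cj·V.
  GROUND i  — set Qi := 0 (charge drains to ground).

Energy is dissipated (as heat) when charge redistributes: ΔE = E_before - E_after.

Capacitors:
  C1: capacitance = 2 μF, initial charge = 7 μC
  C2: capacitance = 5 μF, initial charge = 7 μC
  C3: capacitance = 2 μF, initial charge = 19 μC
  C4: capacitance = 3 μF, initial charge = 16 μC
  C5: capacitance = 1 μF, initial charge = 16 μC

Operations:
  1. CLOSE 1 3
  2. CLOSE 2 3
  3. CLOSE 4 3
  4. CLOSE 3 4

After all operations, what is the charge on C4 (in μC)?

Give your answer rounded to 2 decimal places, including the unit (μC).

Initial: C1(2μF, Q=7μC, V=3.50V), C2(5μF, Q=7μC, V=1.40V), C3(2μF, Q=19μC, V=9.50V), C4(3μF, Q=16μC, V=5.33V), C5(1μF, Q=16μC, V=16.00V)
Op 1: CLOSE 1-3: Q_total=26.00, C_total=4.00, V=6.50; Q1=13.00, Q3=13.00; dissipated=18.000
Op 2: CLOSE 2-3: Q_total=20.00, C_total=7.00, V=2.86; Q2=14.29, Q3=5.71; dissipated=18.579
Op 3: CLOSE 4-3: Q_total=21.71, C_total=5.00, V=4.34; Q4=13.03, Q3=8.69; dissipated=3.679
Op 4: CLOSE 3-4: Q_total=21.71, C_total=5.00, V=4.34; Q3=8.69, Q4=13.03; dissipated=0.000
Final charges: Q1=13.00, Q2=14.29, Q3=8.69, Q4=13.03, Q5=16.00

Answer: 13.03 μC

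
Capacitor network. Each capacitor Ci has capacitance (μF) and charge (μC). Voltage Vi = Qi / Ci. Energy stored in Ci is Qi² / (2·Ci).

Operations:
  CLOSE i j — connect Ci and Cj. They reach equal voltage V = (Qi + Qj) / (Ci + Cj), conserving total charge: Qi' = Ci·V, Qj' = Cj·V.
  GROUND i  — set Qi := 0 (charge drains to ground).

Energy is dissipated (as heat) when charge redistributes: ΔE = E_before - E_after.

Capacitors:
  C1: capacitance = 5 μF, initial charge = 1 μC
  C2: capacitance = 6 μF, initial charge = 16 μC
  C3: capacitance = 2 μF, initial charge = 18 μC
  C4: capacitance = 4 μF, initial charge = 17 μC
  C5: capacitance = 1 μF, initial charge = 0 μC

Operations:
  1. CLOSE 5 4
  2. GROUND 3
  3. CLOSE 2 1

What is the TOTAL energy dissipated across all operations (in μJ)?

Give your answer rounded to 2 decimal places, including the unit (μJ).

Answer: 96.52 μJ

Derivation:
Initial: C1(5μF, Q=1μC, V=0.20V), C2(6μF, Q=16μC, V=2.67V), C3(2μF, Q=18μC, V=9.00V), C4(4μF, Q=17μC, V=4.25V), C5(1μF, Q=0μC, V=0.00V)
Op 1: CLOSE 5-4: Q_total=17.00, C_total=5.00, V=3.40; Q5=3.40, Q4=13.60; dissipated=7.225
Op 2: GROUND 3: Q3=0; energy lost=81.000
Op 3: CLOSE 2-1: Q_total=17.00, C_total=11.00, V=1.55; Q2=9.27, Q1=7.73; dissipated=8.297
Total dissipated: 96.522 μJ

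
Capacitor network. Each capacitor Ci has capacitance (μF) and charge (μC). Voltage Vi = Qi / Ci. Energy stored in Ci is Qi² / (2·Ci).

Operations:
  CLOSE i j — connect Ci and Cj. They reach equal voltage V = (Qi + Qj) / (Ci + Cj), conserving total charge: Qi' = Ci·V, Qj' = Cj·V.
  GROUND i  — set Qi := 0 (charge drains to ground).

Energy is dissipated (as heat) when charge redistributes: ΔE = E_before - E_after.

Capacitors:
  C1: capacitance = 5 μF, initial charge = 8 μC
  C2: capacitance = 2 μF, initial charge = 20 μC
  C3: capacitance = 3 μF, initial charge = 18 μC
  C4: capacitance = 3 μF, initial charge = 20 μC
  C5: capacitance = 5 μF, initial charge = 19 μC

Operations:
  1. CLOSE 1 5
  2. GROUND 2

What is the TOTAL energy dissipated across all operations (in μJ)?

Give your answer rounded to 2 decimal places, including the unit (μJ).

Answer: 106.05 μJ

Derivation:
Initial: C1(5μF, Q=8μC, V=1.60V), C2(2μF, Q=20μC, V=10.00V), C3(3μF, Q=18μC, V=6.00V), C4(3μF, Q=20μC, V=6.67V), C5(5μF, Q=19μC, V=3.80V)
Op 1: CLOSE 1-5: Q_total=27.00, C_total=10.00, V=2.70; Q1=13.50, Q5=13.50; dissipated=6.050
Op 2: GROUND 2: Q2=0; energy lost=100.000
Total dissipated: 106.050 μJ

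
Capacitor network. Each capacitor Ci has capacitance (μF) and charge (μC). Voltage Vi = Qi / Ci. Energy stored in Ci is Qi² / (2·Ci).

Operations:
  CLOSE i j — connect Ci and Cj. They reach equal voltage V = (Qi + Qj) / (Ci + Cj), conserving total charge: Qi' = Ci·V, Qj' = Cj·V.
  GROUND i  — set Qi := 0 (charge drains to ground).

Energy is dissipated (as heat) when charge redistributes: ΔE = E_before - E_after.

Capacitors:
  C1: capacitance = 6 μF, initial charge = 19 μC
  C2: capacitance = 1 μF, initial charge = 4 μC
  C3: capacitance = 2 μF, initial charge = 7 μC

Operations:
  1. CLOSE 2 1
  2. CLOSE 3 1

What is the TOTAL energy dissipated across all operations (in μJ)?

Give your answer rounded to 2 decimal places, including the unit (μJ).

Initial: C1(6μF, Q=19μC, V=3.17V), C2(1μF, Q=4μC, V=4.00V), C3(2μF, Q=7μC, V=3.50V)
Op 1: CLOSE 2-1: Q_total=23.00, C_total=7.00, V=3.29; Q2=3.29, Q1=19.71; dissipated=0.298
Op 2: CLOSE 3-1: Q_total=26.71, C_total=8.00, V=3.34; Q3=6.68, Q1=20.04; dissipated=0.034
Total dissipated: 0.332 μJ

Answer: 0.33 μJ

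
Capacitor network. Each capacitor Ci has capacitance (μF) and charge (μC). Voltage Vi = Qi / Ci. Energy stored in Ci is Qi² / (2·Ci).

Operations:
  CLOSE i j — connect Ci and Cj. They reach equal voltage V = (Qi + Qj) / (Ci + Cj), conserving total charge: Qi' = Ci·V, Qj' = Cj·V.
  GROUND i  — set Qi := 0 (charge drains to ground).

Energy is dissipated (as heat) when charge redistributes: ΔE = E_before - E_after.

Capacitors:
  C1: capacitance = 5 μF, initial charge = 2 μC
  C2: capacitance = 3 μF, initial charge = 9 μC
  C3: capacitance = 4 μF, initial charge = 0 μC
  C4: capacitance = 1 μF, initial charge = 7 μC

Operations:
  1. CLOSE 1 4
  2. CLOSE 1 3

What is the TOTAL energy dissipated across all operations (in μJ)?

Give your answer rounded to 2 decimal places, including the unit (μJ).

Answer: 20.65 μJ

Derivation:
Initial: C1(5μF, Q=2μC, V=0.40V), C2(3μF, Q=9μC, V=3.00V), C3(4μF, Q=0μC, V=0.00V), C4(1μF, Q=7μC, V=7.00V)
Op 1: CLOSE 1-4: Q_total=9.00, C_total=6.00, V=1.50; Q1=7.50, Q4=1.50; dissipated=18.150
Op 2: CLOSE 1-3: Q_total=7.50, C_total=9.00, V=0.83; Q1=4.17, Q3=3.33; dissipated=2.500
Total dissipated: 20.650 μJ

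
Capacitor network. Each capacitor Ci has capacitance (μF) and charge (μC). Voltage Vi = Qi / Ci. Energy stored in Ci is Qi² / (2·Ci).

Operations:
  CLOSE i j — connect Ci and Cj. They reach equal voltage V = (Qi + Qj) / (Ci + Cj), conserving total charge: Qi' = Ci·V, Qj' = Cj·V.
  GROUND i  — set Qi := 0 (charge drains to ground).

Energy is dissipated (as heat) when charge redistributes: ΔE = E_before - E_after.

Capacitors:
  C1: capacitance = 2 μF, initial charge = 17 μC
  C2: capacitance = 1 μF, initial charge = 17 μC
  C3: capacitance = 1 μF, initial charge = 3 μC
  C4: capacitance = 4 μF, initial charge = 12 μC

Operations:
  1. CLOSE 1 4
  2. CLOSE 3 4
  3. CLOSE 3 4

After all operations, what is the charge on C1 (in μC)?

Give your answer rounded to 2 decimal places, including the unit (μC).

Answer: 9.67 μC

Derivation:
Initial: C1(2μF, Q=17μC, V=8.50V), C2(1μF, Q=17μC, V=17.00V), C3(1μF, Q=3μC, V=3.00V), C4(4μF, Q=12μC, V=3.00V)
Op 1: CLOSE 1-4: Q_total=29.00, C_total=6.00, V=4.83; Q1=9.67, Q4=19.33; dissipated=20.167
Op 2: CLOSE 3-4: Q_total=22.33, C_total=5.00, V=4.47; Q3=4.47, Q4=17.87; dissipated=1.344
Op 3: CLOSE 3-4: Q_total=22.33, C_total=5.00, V=4.47; Q3=4.47, Q4=17.87; dissipated=0.000
Final charges: Q1=9.67, Q2=17.00, Q3=4.47, Q4=17.87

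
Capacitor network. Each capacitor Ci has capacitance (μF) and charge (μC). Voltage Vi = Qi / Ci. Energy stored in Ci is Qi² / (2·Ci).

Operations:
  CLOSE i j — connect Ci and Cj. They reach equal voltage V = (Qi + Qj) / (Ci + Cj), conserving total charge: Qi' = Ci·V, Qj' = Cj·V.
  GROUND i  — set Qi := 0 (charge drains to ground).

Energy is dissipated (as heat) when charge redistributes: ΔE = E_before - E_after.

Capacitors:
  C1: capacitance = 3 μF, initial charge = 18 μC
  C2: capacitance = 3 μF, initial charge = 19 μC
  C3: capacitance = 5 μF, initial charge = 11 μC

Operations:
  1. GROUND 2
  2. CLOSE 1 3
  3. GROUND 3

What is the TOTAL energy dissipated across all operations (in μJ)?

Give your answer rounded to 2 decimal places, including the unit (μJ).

Answer: 106.56 μJ

Derivation:
Initial: C1(3μF, Q=18μC, V=6.00V), C2(3μF, Q=19μC, V=6.33V), C3(5μF, Q=11μC, V=2.20V)
Op 1: GROUND 2: Q2=0; energy lost=60.167
Op 2: CLOSE 1-3: Q_total=29.00, C_total=8.00, V=3.62; Q1=10.88, Q3=18.12; dissipated=13.537
Op 3: GROUND 3: Q3=0; energy lost=32.852
Total dissipated: 106.556 μJ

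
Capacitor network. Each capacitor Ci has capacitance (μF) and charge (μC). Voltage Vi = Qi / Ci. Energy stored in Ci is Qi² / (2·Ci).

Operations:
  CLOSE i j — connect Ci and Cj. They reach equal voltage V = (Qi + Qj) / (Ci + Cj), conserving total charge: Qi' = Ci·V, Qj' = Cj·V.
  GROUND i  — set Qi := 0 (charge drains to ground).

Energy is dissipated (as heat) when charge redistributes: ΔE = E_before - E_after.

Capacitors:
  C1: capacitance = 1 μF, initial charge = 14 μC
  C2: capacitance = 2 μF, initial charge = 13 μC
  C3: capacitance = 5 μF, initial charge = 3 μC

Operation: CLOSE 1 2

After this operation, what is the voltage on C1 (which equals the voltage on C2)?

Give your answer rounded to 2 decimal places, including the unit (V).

Answer: 9.00 V

Derivation:
Initial: C1(1μF, Q=14μC, V=14.00V), C2(2μF, Q=13μC, V=6.50V), C3(5μF, Q=3μC, V=0.60V)
Op 1: CLOSE 1-2: Q_total=27.00, C_total=3.00, V=9.00; Q1=9.00, Q2=18.00; dissipated=18.750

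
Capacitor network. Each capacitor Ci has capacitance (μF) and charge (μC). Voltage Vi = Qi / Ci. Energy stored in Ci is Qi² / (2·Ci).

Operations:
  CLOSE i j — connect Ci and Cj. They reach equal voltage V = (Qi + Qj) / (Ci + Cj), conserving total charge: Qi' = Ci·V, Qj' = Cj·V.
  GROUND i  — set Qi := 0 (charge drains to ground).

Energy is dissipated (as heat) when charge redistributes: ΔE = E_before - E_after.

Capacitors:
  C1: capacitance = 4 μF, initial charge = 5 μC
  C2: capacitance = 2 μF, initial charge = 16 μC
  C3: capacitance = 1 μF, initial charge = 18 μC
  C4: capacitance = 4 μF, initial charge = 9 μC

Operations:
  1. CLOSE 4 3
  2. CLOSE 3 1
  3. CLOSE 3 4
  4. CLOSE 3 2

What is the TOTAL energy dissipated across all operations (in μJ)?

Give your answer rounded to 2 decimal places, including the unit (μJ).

Initial: C1(4μF, Q=5μC, V=1.25V), C2(2μF, Q=16μC, V=8.00V), C3(1μF, Q=18μC, V=18.00V), C4(4μF, Q=9μC, V=2.25V)
Op 1: CLOSE 4-3: Q_total=27.00, C_total=5.00, V=5.40; Q4=21.60, Q3=5.40; dissipated=99.225
Op 2: CLOSE 3-1: Q_total=10.40, C_total=5.00, V=2.08; Q3=2.08, Q1=8.32; dissipated=6.889
Op 3: CLOSE 3-4: Q_total=23.68, C_total=5.00, V=4.74; Q3=4.74, Q4=18.94; dissipated=4.409
Op 4: CLOSE 3-2: Q_total=20.74, C_total=3.00, V=6.91; Q3=6.91, Q2=13.82; dissipated=3.551
Total dissipated: 114.074 μJ

Answer: 114.07 μJ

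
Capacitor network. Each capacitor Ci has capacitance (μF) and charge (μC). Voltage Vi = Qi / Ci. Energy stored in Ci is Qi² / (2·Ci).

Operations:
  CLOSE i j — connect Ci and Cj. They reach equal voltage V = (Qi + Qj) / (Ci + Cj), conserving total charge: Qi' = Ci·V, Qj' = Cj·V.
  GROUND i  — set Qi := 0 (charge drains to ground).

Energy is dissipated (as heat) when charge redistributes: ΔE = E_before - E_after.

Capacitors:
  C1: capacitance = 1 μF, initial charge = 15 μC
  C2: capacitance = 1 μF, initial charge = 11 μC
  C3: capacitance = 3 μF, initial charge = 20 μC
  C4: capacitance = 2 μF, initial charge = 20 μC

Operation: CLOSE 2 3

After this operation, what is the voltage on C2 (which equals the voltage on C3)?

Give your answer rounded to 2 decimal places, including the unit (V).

Answer: 7.75 V

Derivation:
Initial: C1(1μF, Q=15μC, V=15.00V), C2(1μF, Q=11μC, V=11.00V), C3(3μF, Q=20μC, V=6.67V), C4(2μF, Q=20μC, V=10.00V)
Op 1: CLOSE 2-3: Q_total=31.00, C_total=4.00, V=7.75; Q2=7.75, Q3=23.25; dissipated=7.042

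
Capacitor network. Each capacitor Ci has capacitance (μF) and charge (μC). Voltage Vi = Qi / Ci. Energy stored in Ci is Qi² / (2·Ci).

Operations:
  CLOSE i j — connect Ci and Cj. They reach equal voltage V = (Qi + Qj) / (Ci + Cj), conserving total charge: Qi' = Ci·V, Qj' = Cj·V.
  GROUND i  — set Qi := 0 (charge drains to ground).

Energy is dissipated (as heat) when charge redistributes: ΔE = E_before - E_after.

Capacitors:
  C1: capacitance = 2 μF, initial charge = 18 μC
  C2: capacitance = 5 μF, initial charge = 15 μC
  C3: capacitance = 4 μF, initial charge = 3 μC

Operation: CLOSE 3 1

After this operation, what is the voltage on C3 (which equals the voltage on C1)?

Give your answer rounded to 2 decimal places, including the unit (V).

Answer: 3.50 V

Derivation:
Initial: C1(2μF, Q=18μC, V=9.00V), C2(5μF, Q=15μC, V=3.00V), C3(4μF, Q=3μC, V=0.75V)
Op 1: CLOSE 3-1: Q_total=21.00, C_total=6.00, V=3.50; Q3=14.00, Q1=7.00; dissipated=45.375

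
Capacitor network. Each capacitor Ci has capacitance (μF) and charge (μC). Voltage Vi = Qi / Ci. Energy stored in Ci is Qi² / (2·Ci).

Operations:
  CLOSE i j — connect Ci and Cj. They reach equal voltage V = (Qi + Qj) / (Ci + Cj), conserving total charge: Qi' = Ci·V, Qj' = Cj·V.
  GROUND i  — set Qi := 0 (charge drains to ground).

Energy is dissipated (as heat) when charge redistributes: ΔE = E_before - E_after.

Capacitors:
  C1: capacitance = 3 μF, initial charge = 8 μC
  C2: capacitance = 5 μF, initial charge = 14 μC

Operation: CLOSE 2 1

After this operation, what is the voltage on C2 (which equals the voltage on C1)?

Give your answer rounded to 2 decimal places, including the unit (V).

Initial: C1(3μF, Q=8μC, V=2.67V), C2(5μF, Q=14μC, V=2.80V)
Op 1: CLOSE 2-1: Q_total=22.00, C_total=8.00, V=2.75; Q2=13.75, Q1=8.25; dissipated=0.017

Answer: 2.75 V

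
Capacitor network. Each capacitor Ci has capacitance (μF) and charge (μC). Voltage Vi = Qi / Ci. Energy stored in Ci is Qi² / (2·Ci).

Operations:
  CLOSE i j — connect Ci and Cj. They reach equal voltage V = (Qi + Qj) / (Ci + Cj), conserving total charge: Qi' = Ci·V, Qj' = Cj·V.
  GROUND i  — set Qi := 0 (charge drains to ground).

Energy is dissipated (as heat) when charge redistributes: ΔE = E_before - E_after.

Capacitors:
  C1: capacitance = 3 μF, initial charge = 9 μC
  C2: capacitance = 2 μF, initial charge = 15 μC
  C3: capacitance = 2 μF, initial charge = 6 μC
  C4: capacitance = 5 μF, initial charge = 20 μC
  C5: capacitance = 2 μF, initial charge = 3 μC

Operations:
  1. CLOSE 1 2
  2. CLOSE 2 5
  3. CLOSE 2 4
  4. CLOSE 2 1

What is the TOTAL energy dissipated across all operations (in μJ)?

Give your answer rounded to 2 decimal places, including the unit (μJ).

Answer: 18.76 μJ

Derivation:
Initial: C1(3μF, Q=9μC, V=3.00V), C2(2μF, Q=15μC, V=7.50V), C3(2μF, Q=6μC, V=3.00V), C4(5μF, Q=20μC, V=4.00V), C5(2μF, Q=3μC, V=1.50V)
Op 1: CLOSE 1-2: Q_total=24.00, C_total=5.00, V=4.80; Q1=14.40, Q2=9.60; dissipated=12.150
Op 2: CLOSE 2-5: Q_total=12.60, C_total=4.00, V=3.15; Q2=6.30, Q5=6.30; dissipated=5.445
Op 3: CLOSE 2-4: Q_total=26.30, C_total=7.00, V=3.76; Q2=7.51, Q4=18.79; dissipated=0.516
Op 4: CLOSE 2-1: Q_total=21.91, C_total=5.00, V=4.38; Q2=8.77, Q1=13.15; dissipated=0.653
Total dissipated: 18.764 μJ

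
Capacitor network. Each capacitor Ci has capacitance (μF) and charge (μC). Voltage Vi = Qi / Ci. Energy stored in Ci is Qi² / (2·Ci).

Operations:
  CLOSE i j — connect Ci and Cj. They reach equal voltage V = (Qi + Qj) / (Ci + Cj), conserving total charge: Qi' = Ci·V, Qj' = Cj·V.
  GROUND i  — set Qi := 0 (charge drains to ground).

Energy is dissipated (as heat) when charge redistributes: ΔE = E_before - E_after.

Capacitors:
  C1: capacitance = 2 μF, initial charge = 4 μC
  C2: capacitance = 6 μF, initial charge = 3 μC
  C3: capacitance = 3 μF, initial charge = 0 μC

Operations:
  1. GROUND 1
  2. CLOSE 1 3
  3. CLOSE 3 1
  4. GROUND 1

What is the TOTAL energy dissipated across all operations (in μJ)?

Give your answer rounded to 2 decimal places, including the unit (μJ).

Initial: C1(2μF, Q=4μC, V=2.00V), C2(6μF, Q=3μC, V=0.50V), C3(3μF, Q=0μC, V=0.00V)
Op 1: GROUND 1: Q1=0; energy lost=4.000
Op 2: CLOSE 1-3: Q_total=0.00, C_total=5.00, V=0.00; Q1=0.00, Q3=0.00; dissipated=0.000
Op 3: CLOSE 3-1: Q_total=0.00, C_total=5.00, V=0.00; Q3=0.00, Q1=0.00; dissipated=0.000
Op 4: GROUND 1: Q1=0; energy lost=0.000
Total dissipated: 4.000 μJ

Answer: 4.00 μJ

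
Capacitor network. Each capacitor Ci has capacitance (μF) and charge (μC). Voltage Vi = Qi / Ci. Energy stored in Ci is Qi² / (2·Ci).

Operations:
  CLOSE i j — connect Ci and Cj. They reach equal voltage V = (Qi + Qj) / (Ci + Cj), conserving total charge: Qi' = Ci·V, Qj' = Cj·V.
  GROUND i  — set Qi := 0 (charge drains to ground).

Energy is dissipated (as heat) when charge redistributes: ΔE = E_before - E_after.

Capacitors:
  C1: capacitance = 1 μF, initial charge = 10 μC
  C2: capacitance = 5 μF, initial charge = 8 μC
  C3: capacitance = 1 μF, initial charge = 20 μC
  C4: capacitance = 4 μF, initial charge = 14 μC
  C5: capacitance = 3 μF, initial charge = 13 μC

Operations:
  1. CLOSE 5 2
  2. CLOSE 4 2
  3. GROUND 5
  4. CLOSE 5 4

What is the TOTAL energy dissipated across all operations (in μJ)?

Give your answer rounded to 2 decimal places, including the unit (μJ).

Answer: 25.98 μJ

Derivation:
Initial: C1(1μF, Q=10μC, V=10.00V), C2(5μF, Q=8μC, V=1.60V), C3(1μF, Q=20μC, V=20.00V), C4(4μF, Q=14μC, V=3.50V), C5(3μF, Q=13μC, V=4.33V)
Op 1: CLOSE 5-2: Q_total=21.00, C_total=8.00, V=2.62; Q5=7.88, Q2=13.12; dissipated=7.004
Op 2: CLOSE 4-2: Q_total=27.12, C_total=9.00, V=3.01; Q4=12.06, Q2=15.07; dissipated=0.851
Op 3: GROUND 5: Q5=0; energy lost=10.336
Op 4: CLOSE 5-4: Q_total=12.06, C_total=7.00, V=1.72; Q5=5.17, Q4=6.89; dissipated=7.786
Total dissipated: 25.977 μJ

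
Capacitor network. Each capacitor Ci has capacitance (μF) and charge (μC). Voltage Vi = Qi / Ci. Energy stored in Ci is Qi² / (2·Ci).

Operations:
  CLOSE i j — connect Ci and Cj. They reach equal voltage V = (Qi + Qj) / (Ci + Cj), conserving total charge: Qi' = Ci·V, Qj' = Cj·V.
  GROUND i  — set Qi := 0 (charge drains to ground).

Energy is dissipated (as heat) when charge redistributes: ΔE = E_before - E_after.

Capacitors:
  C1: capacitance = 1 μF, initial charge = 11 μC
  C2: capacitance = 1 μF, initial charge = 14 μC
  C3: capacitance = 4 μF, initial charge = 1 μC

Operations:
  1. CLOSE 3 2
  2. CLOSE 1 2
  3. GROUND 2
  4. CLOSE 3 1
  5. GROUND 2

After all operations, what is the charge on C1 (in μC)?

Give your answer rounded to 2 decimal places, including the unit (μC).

Initial: C1(1μF, Q=11μC, V=11.00V), C2(1μF, Q=14μC, V=14.00V), C3(4μF, Q=1μC, V=0.25V)
Op 1: CLOSE 3-2: Q_total=15.00, C_total=5.00, V=3.00; Q3=12.00, Q2=3.00; dissipated=75.625
Op 2: CLOSE 1-2: Q_total=14.00, C_total=2.00, V=7.00; Q1=7.00, Q2=7.00; dissipated=16.000
Op 3: GROUND 2: Q2=0; energy lost=24.500
Op 4: CLOSE 3-1: Q_total=19.00, C_total=5.00, V=3.80; Q3=15.20, Q1=3.80; dissipated=6.400
Op 5: GROUND 2: Q2=0; energy lost=0.000
Final charges: Q1=3.80, Q2=0.00, Q3=15.20

Answer: 3.80 μC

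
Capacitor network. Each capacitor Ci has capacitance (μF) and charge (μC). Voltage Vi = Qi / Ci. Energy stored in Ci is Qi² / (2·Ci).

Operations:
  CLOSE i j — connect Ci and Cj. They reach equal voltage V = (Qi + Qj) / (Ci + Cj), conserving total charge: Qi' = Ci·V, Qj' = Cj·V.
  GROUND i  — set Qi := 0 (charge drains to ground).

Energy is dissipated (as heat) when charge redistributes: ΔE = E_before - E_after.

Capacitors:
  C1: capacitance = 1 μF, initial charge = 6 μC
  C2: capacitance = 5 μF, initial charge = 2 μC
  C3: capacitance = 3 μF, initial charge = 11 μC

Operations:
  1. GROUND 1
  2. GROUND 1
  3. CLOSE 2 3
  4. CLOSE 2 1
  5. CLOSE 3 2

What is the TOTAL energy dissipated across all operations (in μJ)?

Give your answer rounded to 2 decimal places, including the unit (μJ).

Initial: C1(1μF, Q=6μC, V=6.00V), C2(5μF, Q=2μC, V=0.40V), C3(3μF, Q=11μC, V=3.67V)
Op 1: GROUND 1: Q1=0; energy lost=18.000
Op 2: GROUND 1: Q1=0; energy lost=0.000
Op 3: CLOSE 2-3: Q_total=13.00, C_total=8.00, V=1.62; Q2=8.12, Q3=4.88; dissipated=10.004
Op 4: CLOSE 2-1: Q_total=8.12, C_total=6.00, V=1.35; Q2=6.77, Q1=1.35; dissipated=1.100
Op 5: CLOSE 3-2: Q_total=11.65, C_total=8.00, V=1.46; Q3=4.37, Q2=7.28; dissipated=0.069
Total dissipated: 29.173 μJ

Answer: 29.17 μJ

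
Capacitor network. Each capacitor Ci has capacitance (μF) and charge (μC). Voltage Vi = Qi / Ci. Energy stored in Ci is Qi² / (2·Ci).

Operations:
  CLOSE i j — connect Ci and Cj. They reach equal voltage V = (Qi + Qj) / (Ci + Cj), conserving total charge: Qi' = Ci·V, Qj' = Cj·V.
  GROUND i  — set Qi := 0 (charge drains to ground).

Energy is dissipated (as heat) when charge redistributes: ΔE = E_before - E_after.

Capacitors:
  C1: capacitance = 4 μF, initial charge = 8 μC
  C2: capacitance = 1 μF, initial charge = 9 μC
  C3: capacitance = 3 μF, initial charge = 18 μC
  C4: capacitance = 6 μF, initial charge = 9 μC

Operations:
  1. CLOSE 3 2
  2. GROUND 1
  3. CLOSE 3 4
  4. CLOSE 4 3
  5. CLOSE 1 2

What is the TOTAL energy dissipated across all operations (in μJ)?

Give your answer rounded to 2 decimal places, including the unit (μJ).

Initial: C1(4μF, Q=8μC, V=2.00V), C2(1μF, Q=9μC, V=9.00V), C3(3μF, Q=18μC, V=6.00V), C4(6μF, Q=9μC, V=1.50V)
Op 1: CLOSE 3-2: Q_total=27.00, C_total=4.00, V=6.75; Q3=20.25, Q2=6.75; dissipated=3.375
Op 2: GROUND 1: Q1=0; energy lost=8.000
Op 3: CLOSE 3-4: Q_total=29.25, C_total=9.00, V=3.25; Q3=9.75, Q4=19.50; dissipated=27.562
Op 4: CLOSE 4-3: Q_total=29.25, C_total=9.00, V=3.25; Q4=19.50, Q3=9.75; dissipated=0.000
Op 5: CLOSE 1-2: Q_total=6.75, C_total=5.00, V=1.35; Q1=5.40, Q2=1.35; dissipated=18.225
Total dissipated: 57.163 μJ

Answer: 57.16 μJ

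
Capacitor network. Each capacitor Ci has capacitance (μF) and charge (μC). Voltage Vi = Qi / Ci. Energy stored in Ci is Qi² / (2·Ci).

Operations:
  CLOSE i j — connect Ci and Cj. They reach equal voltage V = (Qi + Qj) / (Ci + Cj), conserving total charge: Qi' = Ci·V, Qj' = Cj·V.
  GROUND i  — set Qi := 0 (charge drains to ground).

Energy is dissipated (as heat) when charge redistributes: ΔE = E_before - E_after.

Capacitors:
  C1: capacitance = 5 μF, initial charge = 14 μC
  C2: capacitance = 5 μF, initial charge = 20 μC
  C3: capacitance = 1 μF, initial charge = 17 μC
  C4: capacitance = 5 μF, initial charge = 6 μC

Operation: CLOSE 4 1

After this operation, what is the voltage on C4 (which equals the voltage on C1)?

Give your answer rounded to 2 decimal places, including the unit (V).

Answer: 2.00 V

Derivation:
Initial: C1(5μF, Q=14μC, V=2.80V), C2(5μF, Q=20μC, V=4.00V), C3(1μF, Q=17μC, V=17.00V), C4(5μF, Q=6μC, V=1.20V)
Op 1: CLOSE 4-1: Q_total=20.00, C_total=10.00, V=2.00; Q4=10.00, Q1=10.00; dissipated=3.200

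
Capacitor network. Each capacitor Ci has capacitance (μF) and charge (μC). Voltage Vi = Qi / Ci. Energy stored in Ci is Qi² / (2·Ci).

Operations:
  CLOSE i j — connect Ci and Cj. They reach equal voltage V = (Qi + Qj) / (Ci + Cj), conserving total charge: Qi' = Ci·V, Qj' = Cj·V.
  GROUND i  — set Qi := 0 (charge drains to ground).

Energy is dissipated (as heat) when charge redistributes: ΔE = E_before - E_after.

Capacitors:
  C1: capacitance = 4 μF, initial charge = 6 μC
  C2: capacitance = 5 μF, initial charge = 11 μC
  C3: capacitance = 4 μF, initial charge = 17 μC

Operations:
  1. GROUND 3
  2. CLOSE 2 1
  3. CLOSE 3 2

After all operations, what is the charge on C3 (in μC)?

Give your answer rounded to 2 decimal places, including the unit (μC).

Answer: 4.20 μC

Derivation:
Initial: C1(4μF, Q=6μC, V=1.50V), C2(5μF, Q=11μC, V=2.20V), C3(4μF, Q=17μC, V=4.25V)
Op 1: GROUND 3: Q3=0; energy lost=36.125
Op 2: CLOSE 2-1: Q_total=17.00, C_total=9.00, V=1.89; Q2=9.44, Q1=7.56; dissipated=0.544
Op 3: CLOSE 3-2: Q_total=9.44, C_total=9.00, V=1.05; Q3=4.20, Q2=5.25; dissipated=3.964
Final charges: Q1=7.56, Q2=5.25, Q3=4.20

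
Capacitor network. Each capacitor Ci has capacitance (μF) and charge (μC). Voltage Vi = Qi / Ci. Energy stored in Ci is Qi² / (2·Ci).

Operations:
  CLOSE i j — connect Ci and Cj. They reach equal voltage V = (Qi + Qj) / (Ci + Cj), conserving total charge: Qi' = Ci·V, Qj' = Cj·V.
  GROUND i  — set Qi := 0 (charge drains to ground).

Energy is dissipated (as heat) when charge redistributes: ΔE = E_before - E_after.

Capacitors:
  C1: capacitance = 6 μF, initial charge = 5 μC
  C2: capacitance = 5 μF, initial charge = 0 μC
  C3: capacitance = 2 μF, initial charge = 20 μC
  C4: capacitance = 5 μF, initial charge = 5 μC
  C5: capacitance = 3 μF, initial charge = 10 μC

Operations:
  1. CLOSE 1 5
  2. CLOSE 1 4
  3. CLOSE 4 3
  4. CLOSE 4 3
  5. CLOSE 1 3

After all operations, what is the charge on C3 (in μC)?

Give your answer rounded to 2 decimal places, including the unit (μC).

Answer: 3.96 μC

Derivation:
Initial: C1(6μF, Q=5μC, V=0.83V), C2(5μF, Q=0μC, V=0.00V), C3(2μF, Q=20μC, V=10.00V), C4(5μF, Q=5μC, V=1.00V), C5(3μF, Q=10μC, V=3.33V)
Op 1: CLOSE 1-5: Q_total=15.00, C_total=9.00, V=1.67; Q1=10.00, Q5=5.00; dissipated=6.250
Op 2: CLOSE 1-4: Q_total=15.00, C_total=11.00, V=1.36; Q1=8.18, Q4=6.82; dissipated=0.606
Op 3: CLOSE 4-3: Q_total=26.82, C_total=7.00, V=3.83; Q4=19.16, Q3=7.66; dissipated=53.276
Op 4: CLOSE 4-3: Q_total=26.82, C_total=7.00, V=3.83; Q4=19.16, Q3=7.66; dissipated=0.000
Op 5: CLOSE 1-3: Q_total=15.84, C_total=8.00, V=1.98; Q1=11.88, Q3=3.96; dissipated=4.567
Final charges: Q1=11.88, Q2=0.00, Q3=3.96, Q4=19.16, Q5=5.00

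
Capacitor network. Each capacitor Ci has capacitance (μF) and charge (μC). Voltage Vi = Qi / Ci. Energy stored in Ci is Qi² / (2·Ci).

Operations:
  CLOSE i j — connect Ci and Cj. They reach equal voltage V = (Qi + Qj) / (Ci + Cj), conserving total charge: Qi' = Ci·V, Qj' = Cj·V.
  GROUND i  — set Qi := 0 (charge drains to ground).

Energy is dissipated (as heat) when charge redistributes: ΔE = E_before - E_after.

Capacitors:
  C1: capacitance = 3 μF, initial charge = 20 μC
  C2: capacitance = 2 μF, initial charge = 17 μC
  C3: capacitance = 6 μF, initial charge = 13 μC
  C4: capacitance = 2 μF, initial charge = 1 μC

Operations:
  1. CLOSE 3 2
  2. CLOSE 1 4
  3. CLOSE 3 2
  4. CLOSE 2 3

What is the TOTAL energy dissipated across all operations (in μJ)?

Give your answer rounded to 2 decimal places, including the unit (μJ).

Initial: C1(3μF, Q=20μC, V=6.67V), C2(2μF, Q=17μC, V=8.50V), C3(6μF, Q=13μC, V=2.17V), C4(2μF, Q=1μC, V=0.50V)
Op 1: CLOSE 3-2: Q_total=30.00, C_total=8.00, V=3.75; Q3=22.50, Q2=7.50; dissipated=30.083
Op 2: CLOSE 1-4: Q_total=21.00, C_total=5.00, V=4.20; Q1=12.60, Q4=8.40; dissipated=22.817
Op 3: CLOSE 3-2: Q_total=30.00, C_total=8.00, V=3.75; Q3=22.50, Q2=7.50; dissipated=0.000
Op 4: CLOSE 2-3: Q_total=30.00, C_total=8.00, V=3.75; Q2=7.50, Q3=22.50; dissipated=0.000
Total dissipated: 52.900 μJ

Answer: 52.90 μJ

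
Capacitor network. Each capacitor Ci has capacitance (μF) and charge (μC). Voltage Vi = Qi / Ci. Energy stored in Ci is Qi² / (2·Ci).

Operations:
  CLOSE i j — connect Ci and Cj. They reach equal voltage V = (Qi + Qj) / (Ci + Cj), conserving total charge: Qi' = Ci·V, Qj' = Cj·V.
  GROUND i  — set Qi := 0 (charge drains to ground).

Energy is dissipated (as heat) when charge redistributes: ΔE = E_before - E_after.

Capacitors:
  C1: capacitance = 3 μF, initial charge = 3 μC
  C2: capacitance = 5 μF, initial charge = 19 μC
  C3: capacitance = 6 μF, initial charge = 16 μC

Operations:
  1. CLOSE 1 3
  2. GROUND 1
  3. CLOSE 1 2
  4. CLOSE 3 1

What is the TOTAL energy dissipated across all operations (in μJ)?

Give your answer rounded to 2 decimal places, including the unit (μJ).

Answer: 23.07 μJ

Derivation:
Initial: C1(3μF, Q=3μC, V=1.00V), C2(5μF, Q=19μC, V=3.80V), C3(6μF, Q=16μC, V=2.67V)
Op 1: CLOSE 1-3: Q_total=19.00, C_total=9.00, V=2.11; Q1=6.33, Q3=12.67; dissipated=2.778
Op 2: GROUND 1: Q1=0; energy lost=6.685
Op 3: CLOSE 1-2: Q_total=19.00, C_total=8.00, V=2.38; Q1=7.12, Q2=11.88; dissipated=13.537
Op 4: CLOSE 3-1: Q_total=19.79, C_total=9.00, V=2.20; Q3=13.19, Q1=6.60; dissipated=0.070
Total dissipated: 23.070 μJ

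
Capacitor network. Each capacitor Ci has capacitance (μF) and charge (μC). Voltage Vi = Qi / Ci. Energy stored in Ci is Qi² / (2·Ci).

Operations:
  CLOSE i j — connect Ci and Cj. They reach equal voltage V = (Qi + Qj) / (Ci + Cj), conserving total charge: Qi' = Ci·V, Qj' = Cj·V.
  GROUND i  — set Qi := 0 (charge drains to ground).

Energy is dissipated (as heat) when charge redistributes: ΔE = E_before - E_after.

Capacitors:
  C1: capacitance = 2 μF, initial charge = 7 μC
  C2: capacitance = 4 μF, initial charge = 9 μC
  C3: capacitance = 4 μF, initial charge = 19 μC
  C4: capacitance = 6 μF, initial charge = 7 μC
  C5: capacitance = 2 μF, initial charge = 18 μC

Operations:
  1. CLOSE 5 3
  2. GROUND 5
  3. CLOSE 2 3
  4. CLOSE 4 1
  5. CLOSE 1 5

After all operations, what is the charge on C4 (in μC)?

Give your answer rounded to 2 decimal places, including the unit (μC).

Answer: 10.50 μC

Derivation:
Initial: C1(2μF, Q=7μC, V=3.50V), C2(4μF, Q=9μC, V=2.25V), C3(4μF, Q=19μC, V=4.75V), C4(6μF, Q=7μC, V=1.17V), C5(2μF, Q=18μC, V=9.00V)
Op 1: CLOSE 5-3: Q_total=37.00, C_total=6.00, V=6.17; Q5=12.33, Q3=24.67; dissipated=12.042
Op 2: GROUND 5: Q5=0; energy lost=38.028
Op 3: CLOSE 2-3: Q_total=33.67, C_total=8.00, V=4.21; Q2=16.83, Q3=16.83; dissipated=15.340
Op 4: CLOSE 4-1: Q_total=14.00, C_total=8.00, V=1.75; Q4=10.50, Q1=3.50; dissipated=4.083
Op 5: CLOSE 1-5: Q_total=3.50, C_total=4.00, V=0.88; Q1=1.75, Q5=1.75; dissipated=1.531
Final charges: Q1=1.75, Q2=16.83, Q3=16.83, Q4=10.50, Q5=1.75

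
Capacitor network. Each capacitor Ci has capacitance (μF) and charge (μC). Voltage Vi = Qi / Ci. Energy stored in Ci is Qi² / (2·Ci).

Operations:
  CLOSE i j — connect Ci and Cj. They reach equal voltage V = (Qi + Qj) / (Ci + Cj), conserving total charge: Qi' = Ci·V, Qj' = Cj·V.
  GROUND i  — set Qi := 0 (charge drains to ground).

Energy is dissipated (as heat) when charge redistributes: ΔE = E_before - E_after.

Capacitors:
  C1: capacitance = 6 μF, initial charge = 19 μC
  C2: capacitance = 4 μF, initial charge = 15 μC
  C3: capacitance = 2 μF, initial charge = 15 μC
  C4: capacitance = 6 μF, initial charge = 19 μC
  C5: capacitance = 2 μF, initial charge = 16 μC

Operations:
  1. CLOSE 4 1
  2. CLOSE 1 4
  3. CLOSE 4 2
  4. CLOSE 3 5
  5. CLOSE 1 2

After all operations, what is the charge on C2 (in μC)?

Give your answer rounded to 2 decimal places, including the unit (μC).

Initial: C1(6μF, Q=19μC, V=3.17V), C2(4μF, Q=15μC, V=3.75V), C3(2μF, Q=15μC, V=7.50V), C4(6μF, Q=19μC, V=3.17V), C5(2μF, Q=16μC, V=8.00V)
Op 1: CLOSE 4-1: Q_total=38.00, C_total=12.00, V=3.17; Q4=19.00, Q1=19.00; dissipated=0.000
Op 2: CLOSE 1-4: Q_total=38.00, C_total=12.00, V=3.17; Q1=19.00, Q4=19.00; dissipated=0.000
Op 3: CLOSE 4-2: Q_total=34.00, C_total=10.00, V=3.40; Q4=20.40, Q2=13.60; dissipated=0.408
Op 4: CLOSE 3-5: Q_total=31.00, C_total=4.00, V=7.75; Q3=15.50, Q5=15.50; dissipated=0.125
Op 5: CLOSE 1-2: Q_total=32.60, C_total=10.00, V=3.26; Q1=19.56, Q2=13.04; dissipated=0.065
Final charges: Q1=19.56, Q2=13.04, Q3=15.50, Q4=20.40, Q5=15.50

Answer: 13.04 μC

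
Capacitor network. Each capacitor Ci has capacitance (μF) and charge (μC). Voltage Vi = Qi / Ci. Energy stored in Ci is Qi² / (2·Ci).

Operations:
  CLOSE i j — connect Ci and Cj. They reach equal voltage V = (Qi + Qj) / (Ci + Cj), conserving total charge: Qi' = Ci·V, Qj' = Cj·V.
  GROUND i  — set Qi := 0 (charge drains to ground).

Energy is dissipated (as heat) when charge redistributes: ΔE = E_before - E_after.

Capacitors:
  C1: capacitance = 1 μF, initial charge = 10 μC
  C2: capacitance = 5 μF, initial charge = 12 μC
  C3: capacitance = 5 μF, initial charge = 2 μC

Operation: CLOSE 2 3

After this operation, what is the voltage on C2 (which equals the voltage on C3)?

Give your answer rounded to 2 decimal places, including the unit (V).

Initial: C1(1μF, Q=10μC, V=10.00V), C2(5μF, Q=12μC, V=2.40V), C3(5μF, Q=2μC, V=0.40V)
Op 1: CLOSE 2-3: Q_total=14.00, C_total=10.00, V=1.40; Q2=7.00, Q3=7.00; dissipated=5.000

Answer: 1.40 V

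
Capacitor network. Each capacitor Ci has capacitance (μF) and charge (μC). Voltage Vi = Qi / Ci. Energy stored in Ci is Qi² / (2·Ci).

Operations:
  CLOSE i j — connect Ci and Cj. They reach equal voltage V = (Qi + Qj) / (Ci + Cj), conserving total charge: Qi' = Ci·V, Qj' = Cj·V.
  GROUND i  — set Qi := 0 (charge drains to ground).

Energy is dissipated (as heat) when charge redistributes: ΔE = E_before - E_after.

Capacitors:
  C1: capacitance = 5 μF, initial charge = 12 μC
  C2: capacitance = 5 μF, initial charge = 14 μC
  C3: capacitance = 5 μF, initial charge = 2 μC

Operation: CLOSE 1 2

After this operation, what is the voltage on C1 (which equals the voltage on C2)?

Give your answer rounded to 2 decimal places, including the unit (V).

Answer: 2.60 V

Derivation:
Initial: C1(5μF, Q=12μC, V=2.40V), C2(5μF, Q=14μC, V=2.80V), C3(5μF, Q=2μC, V=0.40V)
Op 1: CLOSE 1-2: Q_total=26.00, C_total=10.00, V=2.60; Q1=13.00, Q2=13.00; dissipated=0.200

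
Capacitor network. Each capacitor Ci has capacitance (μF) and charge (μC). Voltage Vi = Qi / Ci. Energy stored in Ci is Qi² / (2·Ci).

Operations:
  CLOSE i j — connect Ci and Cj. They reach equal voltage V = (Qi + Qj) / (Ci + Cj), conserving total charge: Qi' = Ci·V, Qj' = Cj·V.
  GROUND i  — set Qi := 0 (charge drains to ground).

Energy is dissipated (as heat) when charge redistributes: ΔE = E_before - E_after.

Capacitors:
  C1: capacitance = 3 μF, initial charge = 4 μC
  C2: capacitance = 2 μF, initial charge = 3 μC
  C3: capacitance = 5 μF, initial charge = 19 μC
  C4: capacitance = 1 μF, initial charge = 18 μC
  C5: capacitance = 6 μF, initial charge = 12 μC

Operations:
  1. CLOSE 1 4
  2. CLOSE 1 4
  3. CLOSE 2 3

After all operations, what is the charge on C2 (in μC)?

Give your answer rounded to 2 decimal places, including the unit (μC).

Initial: C1(3μF, Q=4μC, V=1.33V), C2(2μF, Q=3μC, V=1.50V), C3(5μF, Q=19μC, V=3.80V), C4(1μF, Q=18μC, V=18.00V), C5(6μF, Q=12μC, V=2.00V)
Op 1: CLOSE 1-4: Q_total=22.00, C_total=4.00, V=5.50; Q1=16.50, Q4=5.50; dissipated=104.167
Op 2: CLOSE 1-4: Q_total=22.00, C_total=4.00, V=5.50; Q1=16.50, Q4=5.50; dissipated=0.000
Op 3: CLOSE 2-3: Q_total=22.00, C_total=7.00, V=3.14; Q2=6.29, Q3=15.71; dissipated=3.779
Final charges: Q1=16.50, Q2=6.29, Q3=15.71, Q4=5.50, Q5=12.00

Answer: 6.29 μC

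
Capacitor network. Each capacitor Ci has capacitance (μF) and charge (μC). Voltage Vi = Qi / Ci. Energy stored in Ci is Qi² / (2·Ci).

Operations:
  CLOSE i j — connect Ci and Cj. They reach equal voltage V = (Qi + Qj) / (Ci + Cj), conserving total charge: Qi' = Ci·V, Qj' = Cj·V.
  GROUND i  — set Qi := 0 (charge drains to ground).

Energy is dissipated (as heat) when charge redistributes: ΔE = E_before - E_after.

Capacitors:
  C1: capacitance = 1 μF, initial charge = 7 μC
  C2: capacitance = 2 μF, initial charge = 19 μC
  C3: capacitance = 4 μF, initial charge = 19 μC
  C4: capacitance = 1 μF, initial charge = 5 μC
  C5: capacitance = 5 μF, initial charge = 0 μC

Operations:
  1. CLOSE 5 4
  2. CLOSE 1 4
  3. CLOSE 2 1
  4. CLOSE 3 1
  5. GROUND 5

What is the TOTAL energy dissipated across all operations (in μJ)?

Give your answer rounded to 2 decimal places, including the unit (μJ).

Answer: 35.39 μJ

Derivation:
Initial: C1(1μF, Q=7μC, V=7.00V), C2(2μF, Q=19μC, V=9.50V), C3(4μF, Q=19μC, V=4.75V), C4(1μF, Q=5μC, V=5.00V), C5(5μF, Q=0μC, V=0.00V)
Op 1: CLOSE 5-4: Q_total=5.00, C_total=6.00, V=0.83; Q5=4.17, Q4=0.83; dissipated=10.417
Op 2: CLOSE 1-4: Q_total=7.83, C_total=2.00, V=3.92; Q1=3.92, Q4=3.92; dissipated=9.507
Op 3: CLOSE 2-1: Q_total=22.92, C_total=3.00, V=7.64; Q2=15.28, Q1=7.64; dissipated=10.391
Op 4: CLOSE 3-1: Q_total=26.64, C_total=5.00, V=5.33; Q3=21.31, Q1=5.33; dissipated=3.338
Op 5: GROUND 5: Q5=0; energy lost=1.736
Total dissipated: 35.389 μJ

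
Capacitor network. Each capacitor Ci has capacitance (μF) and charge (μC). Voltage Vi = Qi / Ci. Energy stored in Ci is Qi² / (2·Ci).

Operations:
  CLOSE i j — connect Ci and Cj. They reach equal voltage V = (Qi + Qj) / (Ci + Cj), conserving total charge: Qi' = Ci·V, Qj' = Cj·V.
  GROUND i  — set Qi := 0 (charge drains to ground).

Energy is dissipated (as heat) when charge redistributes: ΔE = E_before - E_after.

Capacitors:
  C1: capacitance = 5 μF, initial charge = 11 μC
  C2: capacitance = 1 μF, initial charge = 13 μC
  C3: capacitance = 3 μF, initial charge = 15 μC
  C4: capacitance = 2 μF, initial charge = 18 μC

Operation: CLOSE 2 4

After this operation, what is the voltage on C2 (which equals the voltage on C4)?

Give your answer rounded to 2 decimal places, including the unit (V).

Initial: C1(5μF, Q=11μC, V=2.20V), C2(1μF, Q=13μC, V=13.00V), C3(3μF, Q=15μC, V=5.00V), C4(2μF, Q=18μC, V=9.00V)
Op 1: CLOSE 2-4: Q_total=31.00, C_total=3.00, V=10.33; Q2=10.33, Q4=20.67; dissipated=5.333

Answer: 10.33 V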